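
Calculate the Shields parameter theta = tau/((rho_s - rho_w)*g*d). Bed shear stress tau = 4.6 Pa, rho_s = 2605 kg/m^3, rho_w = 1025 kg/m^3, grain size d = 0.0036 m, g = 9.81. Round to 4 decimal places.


theta = tau / ((rho_s - rho_w) * g * d)
rho_s - rho_w = 2605 - 1025 = 1580
Denominator = 1580 * 9.81 * 0.0036 = 55.799280
theta = 4.6 / 55.799280
theta = 0.0824

0.0824


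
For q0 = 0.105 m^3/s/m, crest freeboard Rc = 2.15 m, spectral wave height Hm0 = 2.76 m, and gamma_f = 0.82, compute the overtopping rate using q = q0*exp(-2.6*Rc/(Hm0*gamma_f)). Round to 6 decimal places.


q = q0 * exp(-2.6 * Rc / (Hm0 * gamma_f))
Exponent = -2.6 * 2.15 / (2.76 * 0.82)
= -2.6 * 2.15 / 2.2632
= -2.469954
exp(-2.469954) = 0.084589
q = 0.105 * 0.084589
q = 0.008882 m^3/s/m

0.008882


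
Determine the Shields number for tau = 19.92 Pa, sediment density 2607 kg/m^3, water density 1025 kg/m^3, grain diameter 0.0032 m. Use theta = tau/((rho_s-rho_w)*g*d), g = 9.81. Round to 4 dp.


theta = tau / ((rho_s - rho_w) * g * d)
rho_s - rho_w = 2607 - 1025 = 1582
Denominator = 1582 * 9.81 * 0.0032 = 49.662144
theta = 19.92 / 49.662144
theta = 0.4011

0.4011


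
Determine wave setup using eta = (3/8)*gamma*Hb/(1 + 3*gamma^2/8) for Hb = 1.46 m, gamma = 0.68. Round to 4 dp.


eta = (3/8) * gamma * Hb / (1 + 3*gamma^2/8)
Numerator = (3/8) * 0.68 * 1.46 = 0.372300
Denominator = 1 + 3*0.68^2/8 = 1 + 0.173400 = 1.173400
eta = 0.372300 / 1.173400
eta = 0.3173 m

0.3173


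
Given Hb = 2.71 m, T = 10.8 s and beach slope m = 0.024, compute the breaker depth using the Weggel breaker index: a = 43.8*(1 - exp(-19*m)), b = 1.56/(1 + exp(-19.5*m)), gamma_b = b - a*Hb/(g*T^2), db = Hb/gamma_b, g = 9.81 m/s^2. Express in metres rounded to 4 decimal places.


a = 43.8 * (1 - exp(-19 * m))
exp(-19 * 0.024) = exp(-0.4560) = 0.633814
a = 43.8 * (1 - 0.633814) = 16.038954
b = 1.56 / (1 + exp(-19.5 * m))
exp(-19.5 * 0.024) = exp(-0.4680) = 0.626254
b = 1.56 / (1 + 0.626254) = 0.959260
Hb / (g * T^2) = 2.71 / (9.81 * 10.8^2) = 2.71 / 1144.2384 = 0.00236839
gamma_b = b - a * Hb/(g*T^2) = 0.959260 - 16.038954 * 0.00236839 = 0.921274
db = Hb / gamma_b = 2.71 / 0.921274
db = 2.9416 m

2.9416


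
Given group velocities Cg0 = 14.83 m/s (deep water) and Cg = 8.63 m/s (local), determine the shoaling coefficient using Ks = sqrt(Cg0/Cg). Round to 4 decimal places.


Ks = sqrt(Cg0 / Cg)
Ks = sqrt(14.83 / 8.63)
Ks = sqrt(1.7184)
Ks = 1.3109

1.3109


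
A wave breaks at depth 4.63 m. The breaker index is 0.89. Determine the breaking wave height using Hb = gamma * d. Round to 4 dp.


Hb = gamma * d
Hb = 0.89 * 4.63
Hb = 4.1207 m

4.1207


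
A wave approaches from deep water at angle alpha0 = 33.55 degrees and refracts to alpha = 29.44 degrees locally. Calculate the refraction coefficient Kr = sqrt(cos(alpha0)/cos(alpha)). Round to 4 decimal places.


Kr = sqrt(cos(alpha0) / cos(alpha))
cos(33.55) = 0.833404
cos(29.44) = 0.870871
Kr = sqrt(0.833404 / 0.870871)
Kr = sqrt(0.956978)
Kr = 0.9783

0.9783


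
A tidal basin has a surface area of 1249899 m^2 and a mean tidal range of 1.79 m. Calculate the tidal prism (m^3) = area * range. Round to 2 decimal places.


Tidal prism = Area * Tidal range
P = 1249899 * 1.79
P = 2237319.21 m^3

2237319.21


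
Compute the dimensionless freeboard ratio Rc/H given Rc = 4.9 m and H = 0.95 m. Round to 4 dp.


Relative freeboard = Rc / H
= 4.9 / 0.95
= 5.1579

5.1579


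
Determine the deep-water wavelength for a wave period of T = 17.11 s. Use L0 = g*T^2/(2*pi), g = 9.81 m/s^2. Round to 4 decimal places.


L0 = g * T^2 / (2 * pi)
L0 = 9.81 * 17.11^2 / (2 * pi)
L0 = 9.81 * 292.7521 / 6.28319
L0 = 2871.8981 / 6.28319
L0 = 457.0768 m

457.0768


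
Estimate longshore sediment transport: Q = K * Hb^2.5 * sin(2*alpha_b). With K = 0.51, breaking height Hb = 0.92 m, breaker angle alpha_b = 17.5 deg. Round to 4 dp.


Q = K * Hb^2.5 * sin(2 * alpha_b)
Hb^2.5 = 0.92^2.5 = 0.811838
sin(2 * 17.5) = sin(35.0) = 0.573576
Q = 0.51 * 0.811838 * 0.573576
Q = 0.2375 m^3/s

0.2375


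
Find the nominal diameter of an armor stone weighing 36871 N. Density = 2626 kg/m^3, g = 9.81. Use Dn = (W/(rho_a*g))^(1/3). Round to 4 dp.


V = W / (rho_a * g)
V = 36871 / (2626 * 9.81)
V = 36871 / 25761.06
V = 1.431269 m^3
Dn = V^(1/3) = 1.431269^(1/3)
Dn = 1.1270 m

1.1270


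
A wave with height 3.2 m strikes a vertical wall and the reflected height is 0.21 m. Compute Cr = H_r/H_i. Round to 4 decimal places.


Cr = H_r / H_i
Cr = 0.21 / 3.2
Cr = 0.0656

0.0656


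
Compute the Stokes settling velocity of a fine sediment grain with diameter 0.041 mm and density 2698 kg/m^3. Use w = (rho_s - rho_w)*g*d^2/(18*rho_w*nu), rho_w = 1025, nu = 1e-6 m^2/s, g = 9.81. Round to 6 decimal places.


w = (rho_s - rho_w) * g * d^2 / (18 * rho_w * nu)
d = 0.041 mm = 0.000041 m
rho_s - rho_w = 2698 - 1025 = 1673
Numerator = 1673 * 9.81 * (0.000041)^2 = 0.000027588791
Denominator = 18 * 1025 * 1e-6 = 0.018450
w = 0.001495 m/s

0.001495


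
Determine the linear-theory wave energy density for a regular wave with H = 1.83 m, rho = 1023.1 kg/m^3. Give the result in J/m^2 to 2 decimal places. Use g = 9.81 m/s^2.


E = (1/8) * rho * g * H^2
E = (1/8) * 1023.1 * 9.81 * 1.83^2
E = 0.125 * 1023.1 * 9.81 * 3.3489
E = 4201.45 J/m^2

4201.45


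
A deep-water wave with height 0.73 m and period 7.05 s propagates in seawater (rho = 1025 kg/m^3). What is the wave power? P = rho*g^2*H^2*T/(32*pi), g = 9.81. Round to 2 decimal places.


P = rho * g^2 * H^2 * T / (32 * pi)
P = 1025 * 9.81^2 * 0.73^2 * 7.05 / (32 * pi)
P = 1025 * 96.2361 * 0.5329 * 7.05 / 100.53096
P = 3686.35 W/m

3686.35


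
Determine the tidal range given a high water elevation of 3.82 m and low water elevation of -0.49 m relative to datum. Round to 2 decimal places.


Tidal range = High water - Low water
Tidal range = 3.82 - (-0.49)
Tidal range = 4.31 m

4.31


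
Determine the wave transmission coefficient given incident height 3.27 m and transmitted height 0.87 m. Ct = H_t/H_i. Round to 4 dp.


Ct = H_t / H_i
Ct = 0.87 / 3.27
Ct = 0.2661

0.2661


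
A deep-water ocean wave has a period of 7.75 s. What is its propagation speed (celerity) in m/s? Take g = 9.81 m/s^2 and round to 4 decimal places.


We use the deep-water celerity formula:
C = g * T / (2 * pi)
C = 9.81 * 7.75 / (2 * 3.14159...)
C = 76.027500 / 6.283185
C = 12.1002 m/s

12.1002


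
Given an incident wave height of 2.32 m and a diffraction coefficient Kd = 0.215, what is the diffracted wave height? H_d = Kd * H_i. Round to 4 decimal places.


H_d = Kd * H_i
H_d = 0.215 * 2.32
H_d = 0.4988 m

0.4988


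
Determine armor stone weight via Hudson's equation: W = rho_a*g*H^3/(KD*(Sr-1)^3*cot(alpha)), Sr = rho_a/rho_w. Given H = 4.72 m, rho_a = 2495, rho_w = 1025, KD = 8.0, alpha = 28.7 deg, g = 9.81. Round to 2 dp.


Sr = rho_a / rho_w = 2495 / 1025 = 2.434146
(Sr - 1) = 1.434146
(Sr - 1)^3 = 2.949717
cot(28.7) = 1 / tan(28.7) = 1 / 0.547484 = 1.826537
Numerator = 2495 * 9.81 * 4.72^3 = 2573745.2211
Denominator = 8.0 * 2.949717 * 1.826537 = 43.102152
W = 2573745.2211 / 43.102152
W = 59712.68 N

59712.68


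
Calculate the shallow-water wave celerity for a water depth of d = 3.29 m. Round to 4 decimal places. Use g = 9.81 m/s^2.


Using the shallow-water approximation:
C = sqrt(g * d) = sqrt(9.81 * 3.29)
C = sqrt(32.2749)
C = 5.6811 m/s

5.6811


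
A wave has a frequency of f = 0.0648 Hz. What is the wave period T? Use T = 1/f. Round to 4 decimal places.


T = 1 / f
T = 1 / 0.0648
T = 15.4321 s

15.4321


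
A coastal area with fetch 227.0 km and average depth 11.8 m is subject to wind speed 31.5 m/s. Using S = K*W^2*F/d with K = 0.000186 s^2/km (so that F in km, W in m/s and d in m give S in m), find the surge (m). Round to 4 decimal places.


S = K * W^2 * F / d
W^2 = 31.5^2 = 992.25
S = 0.000186 * 992.25 * 227.0 / 11.8
Numerator = 0.000186 * 992.25 * 227.0 = 41.894779
S = 41.894779 / 11.8 = 3.5504 m

3.5504


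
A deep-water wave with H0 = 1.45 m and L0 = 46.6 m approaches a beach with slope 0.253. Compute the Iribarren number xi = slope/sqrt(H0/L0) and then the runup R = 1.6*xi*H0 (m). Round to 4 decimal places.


xi = slope / sqrt(H0/L0)
H0/L0 = 1.45/46.6 = 0.031116
sqrt(0.031116) = 0.176397
xi = 0.253 / 0.176397 = 1.434265
R = 1.6 * xi * H0 = 1.6 * 1.434265 * 1.45
R = 3.3275 m

3.3275


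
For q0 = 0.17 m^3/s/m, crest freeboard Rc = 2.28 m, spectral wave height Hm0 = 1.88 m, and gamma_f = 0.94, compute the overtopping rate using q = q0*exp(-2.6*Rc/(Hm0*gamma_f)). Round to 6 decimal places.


q = q0 * exp(-2.6 * Rc / (Hm0 * gamma_f))
Exponent = -2.6 * 2.28 / (1.88 * 0.94)
= -2.6 * 2.28 / 1.7672
= -3.354459
exp(-3.354459) = 0.034928
q = 0.17 * 0.034928
q = 0.005938 m^3/s/m

0.005938


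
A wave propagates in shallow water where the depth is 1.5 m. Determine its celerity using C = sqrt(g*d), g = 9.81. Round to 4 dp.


Using the shallow-water approximation:
C = sqrt(g * d) = sqrt(9.81 * 1.5)
C = sqrt(14.7150)
C = 3.8360 m/s

3.8360


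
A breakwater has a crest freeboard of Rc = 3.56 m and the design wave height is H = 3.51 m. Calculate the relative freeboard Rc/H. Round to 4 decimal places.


Relative freeboard = Rc / H
= 3.56 / 3.51
= 1.0142

1.0142


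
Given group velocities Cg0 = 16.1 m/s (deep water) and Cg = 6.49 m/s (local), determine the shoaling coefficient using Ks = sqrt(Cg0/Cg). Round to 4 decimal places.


Ks = sqrt(Cg0 / Cg)
Ks = sqrt(16.1 / 6.49)
Ks = sqrt(2.4807)
Ks = 1.5750

1.5750


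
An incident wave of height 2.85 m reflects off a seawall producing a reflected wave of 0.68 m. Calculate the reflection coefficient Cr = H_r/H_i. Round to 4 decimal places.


Cr = H_r / H_i
Cr = 0.68 / 2.85
Cr = 0.2386

0.2386


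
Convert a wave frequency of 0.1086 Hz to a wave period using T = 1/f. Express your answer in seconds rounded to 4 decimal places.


T = 1 / f
T = 1 / 0.1086
T = 9.2081 s

9.2081


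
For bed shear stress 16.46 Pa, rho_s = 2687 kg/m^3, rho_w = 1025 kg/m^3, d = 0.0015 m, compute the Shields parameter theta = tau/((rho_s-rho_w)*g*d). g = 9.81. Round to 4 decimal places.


theta = tau / ((rho_s - rho_w) * g * d)
rho_s - rho_w = 2687 - 1025 = 1662
Denominator = 1662 * 9.81 * 0.0015 = 24.456330
theta = 16.46 / 24.456330
theta = 0.6730

0.6730


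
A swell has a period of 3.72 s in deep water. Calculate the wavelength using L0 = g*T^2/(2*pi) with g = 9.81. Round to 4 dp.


L0 = g * T^2 / (2 * pi)
L0 = 9.81 * 3.72^2 / (2 * pi)
L0 = 9.81 * 13.8384 / 6.28319
L0 = 135.7547 / 6.28319
L0 = 21.6060 m

21.6060


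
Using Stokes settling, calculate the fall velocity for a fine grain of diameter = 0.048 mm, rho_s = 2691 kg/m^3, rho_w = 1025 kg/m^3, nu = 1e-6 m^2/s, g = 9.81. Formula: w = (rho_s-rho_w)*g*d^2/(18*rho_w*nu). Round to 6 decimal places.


w = (rho_s - rho_w) * g * d^2 / (18 * rho_w * nu)
d = 0.048 mm = 0.000048 m
rho_s - rho_w = 2691 - 1025 = 1666
Numerator = 1666 * 9.81 * (0.000048)^2 = 0.000037655332
Denominator = 18 * 1025 * 1e-6 = 0.018450
w = 0.002041 m/s

0.002041


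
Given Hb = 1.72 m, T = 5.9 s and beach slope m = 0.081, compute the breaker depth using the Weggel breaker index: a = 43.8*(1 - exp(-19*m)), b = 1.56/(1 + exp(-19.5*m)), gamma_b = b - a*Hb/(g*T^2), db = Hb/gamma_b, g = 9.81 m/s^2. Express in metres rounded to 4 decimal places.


a = 43.8 * (1 - exp(-19 * m))
exp(-19 * 0.081) = exp(-1.5390) = 0.214596
a = 43.8 * (1 - 0.214596) = 34.400713
b = 1.56 / (1 + exp(-19.5 * m))
exp(-19.5 * 0.081) = exp(-1.5795) = 0.206078
b = 1.56 / (1 + 0.206078) = 1.293449
Hb / (g * T^2) = 1.72 / (9.81 * 5.9^2) = 1.72 / 341.4861 = 0.00503681
gamma_b = b - a * Hb/(g*T^2) = 1.293449 - 34.400713 * 0.00503681 = 1.120179
db = Hb / gamma_b = 1.72 / 1.120179
db = 1.5355 m

1.5355


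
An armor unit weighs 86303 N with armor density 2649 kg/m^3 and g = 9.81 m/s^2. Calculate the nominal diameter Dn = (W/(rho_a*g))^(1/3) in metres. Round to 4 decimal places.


V = W / (rho_a * g)
V = 86303 / (2649 * 9.81)
V = 86303 / 25986.69
V = 3.321046 m^3
Dn = V^(1/3) = 3.321046^(1/3)
Dn = 1.4920 m

1.4920


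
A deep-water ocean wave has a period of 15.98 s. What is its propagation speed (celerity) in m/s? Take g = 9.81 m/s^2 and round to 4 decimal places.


We use the deep-water celerity formula:
C = g * T / (2 * pi)
C = 9.81 * 15.98 / (2 * 3.14159...)
C = 156.763800 / 6.283185
C = 24.9497 m/s

24.9497


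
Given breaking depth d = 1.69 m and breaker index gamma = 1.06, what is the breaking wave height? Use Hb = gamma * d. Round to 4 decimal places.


Hb = gamma * d
Hb = 1.06 * 1.69
Hb = 1.7914 m

1.7914


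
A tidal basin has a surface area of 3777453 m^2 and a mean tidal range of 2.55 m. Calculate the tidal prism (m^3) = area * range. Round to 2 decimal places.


Tidal prism = Area * Tidal range
P = 3777453 * 2.55
P = 9632505.15 m^3

9632505.15


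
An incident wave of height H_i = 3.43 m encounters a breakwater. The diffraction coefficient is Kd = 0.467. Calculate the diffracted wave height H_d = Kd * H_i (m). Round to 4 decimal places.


H_d = Kd * H_i
H_d = 0.467 * 3.43
H_d = 1.6018 m

1.6018


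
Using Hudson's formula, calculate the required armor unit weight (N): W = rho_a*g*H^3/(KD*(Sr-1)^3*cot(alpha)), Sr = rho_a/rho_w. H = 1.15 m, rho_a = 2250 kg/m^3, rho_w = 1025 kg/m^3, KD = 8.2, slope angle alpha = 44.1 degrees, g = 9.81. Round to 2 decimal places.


Sr = rho_a / rho_w = 2250 / 1025 = 2.195122
(Sr - 1) = 1.195122
(Sr - 1)^3 = 1.707012
cot(44.1) = 1 / tan(44.1) = 1 / 0.969067 = 1.031920
Numerator = 2250 * 9.81 * 1.15^3 = 33569.5134
Denominator = 8.2 * 1.707012 * 1.031920 = 14.444301
W = 33569.5134 / 14.444301
W = 2324.07 N

2324.07


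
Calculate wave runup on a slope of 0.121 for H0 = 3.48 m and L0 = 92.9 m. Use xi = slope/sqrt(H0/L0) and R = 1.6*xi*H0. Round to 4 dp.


xi = slope / sqrt(H0/L0)
H0/L0 = 3.48/92.9 = 0.037460
sqrt(0.037460) = 0.193545
xi = 0.121 / 0.193545 = 0.625178
R = 1.6 * xi * H0 = 1.6 * 0.625178 * 3.48
R = 3.4810 m

3.4810


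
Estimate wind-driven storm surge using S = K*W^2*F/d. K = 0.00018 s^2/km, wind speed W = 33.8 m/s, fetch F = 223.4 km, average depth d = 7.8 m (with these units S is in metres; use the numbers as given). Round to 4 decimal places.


S = K * W^2 * F / d
W^2 = 33.8^2 = 1142.44
S = 0.00018 * 1142.44 * 223.4 / 7.8
Numerator = 0.00018 * 1142.44 * 223.4 = 45.939797
S = 45.939797 / 7.8 = 5.8897 m

5.8897


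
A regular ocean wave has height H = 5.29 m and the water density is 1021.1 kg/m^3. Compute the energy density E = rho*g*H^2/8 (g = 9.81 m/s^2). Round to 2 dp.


E = (1/8) * rho * g * H^2
E = (1/8) * 1021.1 * 9.81 * 5.29^2
E = 0.125 * 1021.1 * 9.81 * 27.9841
E = 35039.56 J/m^2

35039.56


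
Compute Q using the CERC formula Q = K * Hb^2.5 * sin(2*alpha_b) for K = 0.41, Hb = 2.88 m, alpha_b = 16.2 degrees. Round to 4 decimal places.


Q = K * Hb^2.5 * sin(2 * alpha_b)
Hb^2.5 = 2.88^2.5 = 14.076064
sin(2 * 16.2) = sin(32.4) = 0.535827
Q = 0.41 * 14.076064 * 0.535827
Q = 3.0924 m^3/s

3.0924


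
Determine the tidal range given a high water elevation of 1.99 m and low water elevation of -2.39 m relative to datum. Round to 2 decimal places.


Tidal range = High water - Low water
Tidal range = 1.99 - (-2.39)
Tidal range = 4.38 m

4.38


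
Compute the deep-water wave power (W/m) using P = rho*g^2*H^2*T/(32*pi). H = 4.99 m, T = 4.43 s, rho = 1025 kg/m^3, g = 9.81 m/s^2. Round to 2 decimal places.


P = rho * g^2 * H^2 * T / (32 * pi)
P = 1025 * 9.81^2 * 4.99^2 * 4.43 / (32 * pi)
P = 1025 * 96.2361 * 24.9001 * 4.43 / 100.53096
P = 108234.78 W/m

108234.78


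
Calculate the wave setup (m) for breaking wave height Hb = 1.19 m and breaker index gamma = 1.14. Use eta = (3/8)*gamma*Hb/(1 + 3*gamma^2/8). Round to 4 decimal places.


eta = (3/8) * gamma * Hb / (1 + 3*gamma^2/8)
Numerator = (3/8) * 1.14 * 1.19 = 0.508725
Denominator = 1 + 3*1.14^2/8 = 1 + 0.487350 = 1.487350
eta = 0.508725 / 1.487350
eta = 0.3420 m

0.3420


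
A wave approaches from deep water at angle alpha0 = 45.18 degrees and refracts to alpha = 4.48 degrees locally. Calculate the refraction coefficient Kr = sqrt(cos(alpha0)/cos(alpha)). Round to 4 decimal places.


Kr = sqrt(cos(alpha0) / cos(alpha))
cos(45.18) = 0.704882
cos(4.48) = 0.996945
Kr = sqrt(0.704882 / 0.996945)
Kr = sqrt(0.707042)
Kr = 0.8409

0.8409


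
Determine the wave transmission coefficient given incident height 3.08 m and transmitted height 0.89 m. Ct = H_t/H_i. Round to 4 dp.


Ct = H_t / H_i
Ct = 0.89 / 3.08
Ct = 0.2890

0.2890


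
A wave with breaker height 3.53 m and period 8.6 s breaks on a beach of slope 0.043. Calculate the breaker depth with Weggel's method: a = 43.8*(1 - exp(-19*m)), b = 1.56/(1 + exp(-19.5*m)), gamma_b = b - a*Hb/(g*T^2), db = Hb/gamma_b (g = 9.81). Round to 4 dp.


a = 43.8 * (1 - exp(-19 * m))
exp(-19 * 0.043) = exp(-0.8170) = 0.441755
a = 43.8 * (1 - 0.441755) = 24.451134
b = 1.56 / (1 + exp(-19.5 * m))
exp(-19.5 * 0.043) = exp(-0.8385) = 0.432359
b = 1.56 / (1 + 0.432359) = 1.089113
Hb / (g * T^2) = 3.53 / (9.81 * 8.6^2) = 3.53 / 725.5476 = 0.00486529
gamma_b = b - a * Hb/(g*T^2) = 1.089113 - 24.451134 * 0.00486529 = 0.970151
db = Hb / gamma_b = 3.53 / 0.970151
db = 3.6386 m

3.6386


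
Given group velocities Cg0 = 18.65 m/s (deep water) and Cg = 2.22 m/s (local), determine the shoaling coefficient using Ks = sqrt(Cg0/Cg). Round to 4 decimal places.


Ks = sqrt(Cg0 / Cg)
Ks = sqrt(18.65 / 2.22)
Ks = sqrt(8.4009)
Ks = 2.8984

2.8984


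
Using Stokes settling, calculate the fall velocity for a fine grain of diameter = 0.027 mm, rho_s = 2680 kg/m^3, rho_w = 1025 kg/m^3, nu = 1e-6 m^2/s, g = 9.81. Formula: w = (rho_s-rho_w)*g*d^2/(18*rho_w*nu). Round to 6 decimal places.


w = (rho_s - rho_w) * g * d^2 / (18 * rho_w * nu)
d = 0.027 mm = 0.000027 m
rho_s - rho_w = 2680 - 1025 = 1655
Numerator = 1655 * 9.81 * (0.000027)^2 = 0.000011835716
Denominator = 18 * 1025 * 1e-6 = 0.018450
w = 0.000642 m/s

0.000642


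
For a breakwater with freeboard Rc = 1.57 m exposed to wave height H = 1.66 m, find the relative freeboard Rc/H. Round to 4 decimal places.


Relative freeboard = Rc / H
= 1.57 / 1.66
= 0.9458

0.9458


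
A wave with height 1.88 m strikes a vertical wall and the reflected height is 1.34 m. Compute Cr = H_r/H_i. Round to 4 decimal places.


Cr = H_r / H_i
Cr = 1.34 / 1.88
Cr = 0.7128

0.7128


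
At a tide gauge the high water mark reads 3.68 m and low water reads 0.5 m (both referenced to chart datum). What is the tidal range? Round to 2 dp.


Tidal range = High water - Low water
Tidal range = 3.68 - (0.5)
Tidal range = 3.18 m

3.18


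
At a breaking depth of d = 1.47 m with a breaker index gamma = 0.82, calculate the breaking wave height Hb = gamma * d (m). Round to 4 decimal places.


Hb = gamma * d
Hb = 0.82 * 1.47
Hb = 1.2054 m

1.2054


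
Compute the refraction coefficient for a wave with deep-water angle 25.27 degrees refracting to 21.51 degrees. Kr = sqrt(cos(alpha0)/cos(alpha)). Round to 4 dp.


Kr = sqrt(cos(alpha0) / cos(alpha))
cos(25.27) = 0.904306
cos(21.51) = 0.930354
Kr = sqrt(0.904306 / 0.930354)
Kr = sqrt(0.972003)
Kr = 0.9859

0.9859


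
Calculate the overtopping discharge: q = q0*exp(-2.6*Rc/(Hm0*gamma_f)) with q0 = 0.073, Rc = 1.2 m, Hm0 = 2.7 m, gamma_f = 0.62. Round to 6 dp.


q = q0 * exp(-2.6 * Rc / (Hm0 * gamma_f))
Exponent = -2.6 * 1.2 / (2.7 * 0.62)
= -2.6 * 1.2 / 1.6740
= -1.863799
exp(-1.863799) = 0.155082
q = 0.073 * 0.155082
q = 0.011321 m^3/s/m

0.011321


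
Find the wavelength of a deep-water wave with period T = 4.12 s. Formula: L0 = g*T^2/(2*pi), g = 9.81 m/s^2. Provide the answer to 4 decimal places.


L0 = g * T^2 / (2 * pi)
L0 = 9.81 * 4.12^2 / (2 * pi)
L0 = 9.81 * 16.9744 / 6.28319
L0 = 166.5189 / 6.28319
L0 = 26.5023 m

26.5023


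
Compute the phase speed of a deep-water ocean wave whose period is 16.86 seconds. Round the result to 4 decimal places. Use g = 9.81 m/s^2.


We use the deep-water celerity formula:
C = g * T / (2 * pi)
C = 9.81 * 16.86 / (2 * 3.14159...)
C = 165.396600 / 6.283185
C = 26.3237 m/s

26.3237


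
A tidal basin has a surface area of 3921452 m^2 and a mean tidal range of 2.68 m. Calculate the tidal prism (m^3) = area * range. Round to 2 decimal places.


Tidal prism = Area * Tidal range
P = 3921452 * 2.68
P = 10509491.36 m^3

10509491.36


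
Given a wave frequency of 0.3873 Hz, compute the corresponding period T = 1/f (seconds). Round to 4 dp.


T = 1 / f
T = 1 / 0.3873
T = 2.5820 s

2.5820


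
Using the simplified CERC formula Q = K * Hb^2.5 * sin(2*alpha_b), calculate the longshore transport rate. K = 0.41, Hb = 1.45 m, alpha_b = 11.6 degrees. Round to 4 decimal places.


Q = K * Hb^2.5 * sin(2 * alpha_b)
Hb^2.5 = 1.45^2.5 = 2.531745
sin(2 * 11.6) = sin(23.2) = 0.393942
Q = 0.41 * 2.531745 * 0.393942
Q = 0.4089 m^3/s

0.4089


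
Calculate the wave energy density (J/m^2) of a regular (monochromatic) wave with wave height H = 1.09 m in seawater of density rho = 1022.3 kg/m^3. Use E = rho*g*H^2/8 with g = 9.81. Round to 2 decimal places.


E = (1/8) * rho * g * H^2
E = (1/8) * 1022.3 * 9.81 * 1.09^2
E = 0.125 * 1022.3 * 9.81 * 1.1881
E = 1489.40 J/m^2

1489.40


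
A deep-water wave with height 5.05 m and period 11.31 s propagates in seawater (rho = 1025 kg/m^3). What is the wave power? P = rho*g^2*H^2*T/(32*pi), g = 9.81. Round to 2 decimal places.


P = rho * g^2 * H^2 * T / (32 * pi)
P = 1025 * 9.81^2 * 5.05^2 * 11.31 / (32 * pi)
P = 1025 * 96.2361 * 25.5025 * 11.31 / 100.53096
P = 283013.66 W/m

283013.66


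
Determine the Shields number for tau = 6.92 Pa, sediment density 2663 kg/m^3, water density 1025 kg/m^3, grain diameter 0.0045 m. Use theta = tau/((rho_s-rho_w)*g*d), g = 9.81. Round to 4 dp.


theta = tau / ((rho_s - rho_w) * g * d)
rho_s - rho_w = 2663 - 1025 = 1638
Denominator = 1638 * 9.81 * 0.0045 = 72.309510
theta = 6.92 / 72.309510
theta = 0.0957

0.0957


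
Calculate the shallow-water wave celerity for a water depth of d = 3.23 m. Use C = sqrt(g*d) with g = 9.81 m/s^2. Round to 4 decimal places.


Using the shallow-water approximation:
C = sqrt(g * d) = sqrt(9.81 * 3.23)
C = sqrt(31.6863)
C = 5.6291 m/s

5.6291


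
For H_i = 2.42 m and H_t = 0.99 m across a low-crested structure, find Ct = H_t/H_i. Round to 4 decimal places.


Ct = H_t / H_i
Ct = 0.99 / 2.42
Ct = 0.4091

0.4091


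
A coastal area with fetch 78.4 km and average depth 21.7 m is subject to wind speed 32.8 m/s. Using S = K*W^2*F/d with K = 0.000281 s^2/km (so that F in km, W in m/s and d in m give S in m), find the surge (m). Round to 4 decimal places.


S = K * W^2 * F / d
W^2 = 32.8^2 = 1075.84
S = 0.000281 * 1075.84 * 78.4 / 21.7
Numerator = 0.000281 * 1075.84 * 78.4 = 23.701186
S = 23.701186 / 21.7 = 1.0922 m

1.0922


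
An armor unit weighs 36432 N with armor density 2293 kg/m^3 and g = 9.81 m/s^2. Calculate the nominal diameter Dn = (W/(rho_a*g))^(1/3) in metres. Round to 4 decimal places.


V = W / (rho_a * g)
V = 36432 / (2293 * 9.81)
V = 36432 / 22494.33
V = 1.619608 m^3
Dn = V^(1/3) = 1.619608^(1/3)
Dn = 1.1744 m

1.1744


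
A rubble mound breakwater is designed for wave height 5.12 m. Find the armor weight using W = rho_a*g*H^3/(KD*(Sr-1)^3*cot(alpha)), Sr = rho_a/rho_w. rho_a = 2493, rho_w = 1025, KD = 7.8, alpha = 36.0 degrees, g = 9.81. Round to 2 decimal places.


Sr = rho_a / rho_w = 2493 / 1025 = 2.432195
(Sr - 1) = 1.432195
(Sr - 1)^3 = 2.937694
cot(36.0) = 1 / tan(36.0) = 1 / 0.726543 = 1.376382
Numerator = 2493 * 9.81 * 5.12^3 = 3282473.0478
Denominator = 7.8 * 2.937694 * 1.376382 = 31.538435
W = 3282473.0478 / 31.538435
W = 104078.50 N

104078.50


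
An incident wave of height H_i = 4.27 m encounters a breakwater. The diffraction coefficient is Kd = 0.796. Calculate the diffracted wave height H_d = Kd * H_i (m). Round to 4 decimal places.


H_d = Kd * H_i
H_d = 0.796 * 4.27
H_d = 3.3989 m

3.3989


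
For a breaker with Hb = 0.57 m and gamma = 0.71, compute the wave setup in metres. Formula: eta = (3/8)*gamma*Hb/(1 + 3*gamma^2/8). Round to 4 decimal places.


eta = (3/8) * gamma * Hb / (1 + 3*gamma^2/8)
Numerator = (3/8) * 0.71 * 0.57 = 0.151762
Denominator = 1 + 3*0.71^2/8 = 1 + 0.189038 = 1.189038
eta = 0.151762 / 1.189038
eta = 0.1276 m

0.1276


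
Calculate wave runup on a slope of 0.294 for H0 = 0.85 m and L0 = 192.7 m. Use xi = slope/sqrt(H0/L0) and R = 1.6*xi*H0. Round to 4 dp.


xi = slope / sqrt(H0/L0)
H0/L0 = 0.85/192.7 = 0.004411
sqrt(0.004411) = 0.066415
xi = 0.294 / 0.066415 = 4.426686
R = 1.6 * xi * H0 = 1.6 * 4.426686 * 0.85
R = 6.0203 m

6.0203


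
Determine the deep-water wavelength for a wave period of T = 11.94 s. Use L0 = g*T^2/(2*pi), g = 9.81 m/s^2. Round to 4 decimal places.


L0 = g * T^2 / (2 * pi)
L0 = 9.81 * 11.94^2 / (2 * pi)
L0 = 9.81 * 142.5636 / 6.28319
L0 = 1398.5489 / 6.28319
L0 = 222.5860 m

222.5860


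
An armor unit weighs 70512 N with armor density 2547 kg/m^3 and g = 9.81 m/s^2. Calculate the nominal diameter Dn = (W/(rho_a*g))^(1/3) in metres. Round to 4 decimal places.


V = W / (rho_a * g)
V = 70512 / (2547 * 9.81)
V = 70512 / 24986.07
V = 2.822052 m^3
Dn = V^(1/3) = 2.822052^(1/3)
Dn = 1.4132 m

1.4132


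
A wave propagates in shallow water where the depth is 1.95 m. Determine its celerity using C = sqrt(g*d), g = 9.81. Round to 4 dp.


Using the shallow-water approximation:
C = sqrt(g * d) = sqrt(9.81 * 1.95)
C = sqrt(19.1295)
C = 4.3737 m/s

4.3737


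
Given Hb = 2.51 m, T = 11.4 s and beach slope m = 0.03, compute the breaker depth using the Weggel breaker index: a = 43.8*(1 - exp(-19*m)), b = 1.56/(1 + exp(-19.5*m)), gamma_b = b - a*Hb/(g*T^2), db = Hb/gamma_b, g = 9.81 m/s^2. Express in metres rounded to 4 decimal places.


a = 43.8 * (1 - exp(-19 * m))
exp(-19 * 0.03) = exp(-0.5700) = 0.565525
a = 43.8 * (1 - 0.565525) = 19.029986
b = 1.56 / (1 + exp(-19.5 * m))
exp(-19.5 * 0.03) = exp(-0.5850) = 0.557106
b = 1.56 / (1 + 0.557106) = 1.001859
Hb / (g * T^2) = 2.51 / (9.81 * 11.4^2) = 2.51 / 1274.9076 = 0.00196877
gamma_b = b - a * Hb/(g*T^2) = 1.001859 - 19.029986 * 0.00196877 = 0.964393
db = Hb / gamma_b = 2.51 / 0.964393
db = 2.6027 m

2.6027


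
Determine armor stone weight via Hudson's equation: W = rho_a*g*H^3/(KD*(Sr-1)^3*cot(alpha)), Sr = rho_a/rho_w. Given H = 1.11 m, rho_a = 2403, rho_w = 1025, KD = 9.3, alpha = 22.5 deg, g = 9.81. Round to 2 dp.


Sr = rho_a / rho_w = 2403 / 1025 = 2.344390
(Sr - 1) = 1.344390
(Sr - 1)^3 = 2.429831
cot(22.5) = 1 / tan(22.5) = 1 / 0.414214 = 2.414214
Numerator = 2403 * 9.81 * 1.11^3 = 32239.7536
Denominator = 9.3 * 2.429831 * 2.414214 = 54.555016
W = 32239.7536 / 54.555016
W = 590.96 N

590.96


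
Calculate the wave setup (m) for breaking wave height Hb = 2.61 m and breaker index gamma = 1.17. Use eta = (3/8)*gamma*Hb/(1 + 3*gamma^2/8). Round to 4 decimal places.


eta = (3/8) * gamma * Hb / (1 + 3*gamma^2/8)
Numerator = (3/8) * 1.17 * 2.61 = 1.145137
Denominator = 1 + 3*1.17^2/8 = 1 + 0.513338 = 1.513338
eta = 1.145137 / 1.513338
eta = 0.7567 m

0.7567


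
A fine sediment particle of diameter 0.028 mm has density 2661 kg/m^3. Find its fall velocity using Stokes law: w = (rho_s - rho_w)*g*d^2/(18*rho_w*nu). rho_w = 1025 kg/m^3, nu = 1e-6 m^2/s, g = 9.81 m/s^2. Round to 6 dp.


w = (rho_s - rho_w) * g * d^2 / (18 * rho_w * nu)
d = 0.028 mm = 0.000028 m
rho_s - rho_w = 2661 - 1025 = 1636
Numerator = 1636 * 9.81 * (0.000028)^2 = 0.000012582541
Denominator = 18 * 1025 * 1e-6 = 0.018450
w = 0.000682 m/s

0.000682


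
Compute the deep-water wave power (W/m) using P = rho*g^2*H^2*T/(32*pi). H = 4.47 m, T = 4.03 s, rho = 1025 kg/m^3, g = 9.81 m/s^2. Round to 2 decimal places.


P = rho * g^2 * H^2 * T / (32 * pi)
P = 1025 * 9.81^2 * 4.47^2 * 4.03 / (32 * pi)
P = 1025 * 96.2361 * 19.9809 * 4.03 / 100.53096
P = 79010.01 W/m

79010.01


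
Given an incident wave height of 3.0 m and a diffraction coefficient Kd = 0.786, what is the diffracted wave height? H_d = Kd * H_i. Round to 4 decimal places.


H_d = Kd * H_i
H_d = 0.786 * 3.0
H_d = 2.3580 m

2.3580


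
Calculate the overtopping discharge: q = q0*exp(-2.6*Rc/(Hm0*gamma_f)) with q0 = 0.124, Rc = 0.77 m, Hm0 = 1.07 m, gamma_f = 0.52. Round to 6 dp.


q = q0 * exp(-2.6 * Rc / (Hm0 * gamma_f))
Exponent = -2.6 * 0.77 / (1.07 * 0.52)
= -2.6 * 0.77 / 0.5564
= -3.598131
exp(-3.598131) = 0.027375
q = 0.124 * 0.027375
q = 0.003394 m^3/s/m

0.003394


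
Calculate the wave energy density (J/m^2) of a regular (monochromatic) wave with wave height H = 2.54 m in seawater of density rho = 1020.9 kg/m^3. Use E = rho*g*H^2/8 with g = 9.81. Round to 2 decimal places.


E = (1/8) * rho * g * H^2
E = (1/8) * 1020.9 * 9.81 * 2.54^2
E = 0.125 * 1020.9 * 9.81 * 6.4516
E = 8076.62 J/m^2

8076.62


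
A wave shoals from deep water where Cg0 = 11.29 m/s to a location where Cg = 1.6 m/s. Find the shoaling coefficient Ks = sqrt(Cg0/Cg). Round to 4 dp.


Ks = sqrt(Cg0 / Cg)
Ks = sqrt(11.29 / 1.6)
Ks = sqrt(7.0562)
Ks = 2.6564

2.6564


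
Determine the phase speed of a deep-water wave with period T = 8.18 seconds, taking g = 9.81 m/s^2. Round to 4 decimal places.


We use the deep-water celerity formula:
C = g * T / (2 * pi)
C = 9.81 * 8.18 / (2 * 3.14159...)
C = 80.245800 / 6.283185
C = 12.7715 m/s

12.7715


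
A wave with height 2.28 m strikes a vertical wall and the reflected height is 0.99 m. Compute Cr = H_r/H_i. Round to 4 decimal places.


Cr = H_r / H_i
Cr = 0.99 / 2.28
Cr = 0.4342

0.4342


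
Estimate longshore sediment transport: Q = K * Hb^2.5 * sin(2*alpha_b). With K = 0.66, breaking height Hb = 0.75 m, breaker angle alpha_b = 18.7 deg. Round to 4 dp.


Q = K * Hb^2.5 * sin(2 * alpha_b)
Hb^2.5 = 0.75^2.5 = 0.487139
sin(2 * 18.7) = sin(37.4) = 0.607376
Q = 0.66 * 0.487139 * 0.607376
Q = 0.1953 m^3/s

0.1953


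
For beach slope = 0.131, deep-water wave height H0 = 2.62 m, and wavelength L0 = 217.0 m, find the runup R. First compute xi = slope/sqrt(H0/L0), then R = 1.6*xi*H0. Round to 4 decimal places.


xi = slope / sqrt(H0/L0)
H0/L0 = 2.62/217.0 = 0.012074
sqrt(0.012074) = 0.109881
xi = 0.131 / 0.109881 = 1.192204
R = 1.6 * xi * H0 = 1.6 * 1.192204 * 2.62
R = 4.9977 m

4.9977


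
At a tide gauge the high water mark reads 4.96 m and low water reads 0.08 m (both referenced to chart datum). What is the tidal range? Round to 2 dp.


Tidal range = High water - Low water
Tidal range = 4.96 - (0.08)
Tidal range = 4.88 m

4.88


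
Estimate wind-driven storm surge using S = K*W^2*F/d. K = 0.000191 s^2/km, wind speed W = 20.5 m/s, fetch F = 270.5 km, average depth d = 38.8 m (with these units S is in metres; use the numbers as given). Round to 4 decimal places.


S = K * W^2 * F / d
W^2 = 20.5^2 = 420.25
S = 0.000191 * 420.25 * 270.5 / 38.8
Numerator = 0.000191 * 420.25 * 270.5 = 21.712426
S = 21.712426 / 38.8 = 0.5596 m

0.5596


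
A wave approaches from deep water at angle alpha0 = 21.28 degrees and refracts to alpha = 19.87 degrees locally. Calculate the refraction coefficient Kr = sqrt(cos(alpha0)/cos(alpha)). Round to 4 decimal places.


Kr = sqrt(cos(alpha0) / cos(alpha))
cos(21.28) = 0.931818
cos(19.87) = 0.940466
Kr = sqrt(0.931818 / 0.940466)
Kr = sqrt(0.990804)
Kr = 0.9954

0.9954


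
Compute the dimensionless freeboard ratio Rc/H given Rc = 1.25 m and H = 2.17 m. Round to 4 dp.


Relative freeboard = Rc / H
= 1.25 / 2.17
= 0.5760

0.5760


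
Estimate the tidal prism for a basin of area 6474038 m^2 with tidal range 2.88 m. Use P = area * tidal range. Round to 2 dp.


Tidal prism = Area * Tidal range
P = 6474038 * 2.88
P = 18645229.44 m^3

18645229.44


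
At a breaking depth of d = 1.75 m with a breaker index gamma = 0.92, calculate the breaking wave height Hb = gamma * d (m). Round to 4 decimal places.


Hb = gamma * d
Hb = 0.92 * 1.75
Hb = 1.6100 m

1.6100


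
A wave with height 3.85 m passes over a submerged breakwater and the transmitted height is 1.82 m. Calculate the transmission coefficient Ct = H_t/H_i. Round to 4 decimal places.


Ct = H_t / H_i
Ct = 1.82 / 3.85
Ct = 0.4727

0.4727


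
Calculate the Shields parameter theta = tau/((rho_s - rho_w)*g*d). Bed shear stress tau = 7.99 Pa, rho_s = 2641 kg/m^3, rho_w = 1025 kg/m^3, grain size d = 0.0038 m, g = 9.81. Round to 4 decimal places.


theta = tau / ((rho_s - rho_w) * g * d)
rho_s - rho_w = 2641 - 1025 = 1616
Denominator = 1616 * 9.81 * 0.0038 = 60.241248
theta = 7.99 / 60.241248
theta = 0.1326

0.1326


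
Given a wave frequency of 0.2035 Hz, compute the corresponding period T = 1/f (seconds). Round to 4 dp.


T = 1 / f
T = 1 / 0.2035
T = 4.9140 s

4.9140


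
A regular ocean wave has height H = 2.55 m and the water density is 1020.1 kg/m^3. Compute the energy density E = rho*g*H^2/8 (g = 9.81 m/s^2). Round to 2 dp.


E = (1/8) * rho * g * H^2
E = (1/8) * 1020.1 * 9.81 * 2.55^2
E = 0.125 * 1020.1 * 9.81 * 6.5025
E = 8133.96 J/m^2

8133.96


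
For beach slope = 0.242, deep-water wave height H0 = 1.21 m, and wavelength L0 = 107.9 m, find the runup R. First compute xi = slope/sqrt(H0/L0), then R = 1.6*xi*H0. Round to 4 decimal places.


xi = slope / sqrt(H0/L0)
H0/L0 = 1.21/107.9 = 0.011214
sqrt(0.011214) = 0.105897
xi = 0.242 / 0.105897 = 2.285248
R = 1.6 * xi * H0 = 1.6 * 2.285248 * 1.21
R = 4.4242 m

4.4242


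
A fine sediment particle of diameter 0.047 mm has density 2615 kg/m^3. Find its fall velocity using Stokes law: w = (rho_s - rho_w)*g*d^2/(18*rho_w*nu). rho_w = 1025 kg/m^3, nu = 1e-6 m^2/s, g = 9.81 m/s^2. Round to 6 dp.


w = (rho_s - rho_w) * g * d^2 / (18 * rho_w * nu)
d = 0.047 mm = 0.000047 m
rho_s - rho_w = 2615 - 1025 = 1590
Numerator = 1590 * 9.81 * (0.000047)^2 = 0.000034455761
Denominator = 18 * 1025 * 1e-6 = 0.018450
w = 0.001868 m/s

0.001868


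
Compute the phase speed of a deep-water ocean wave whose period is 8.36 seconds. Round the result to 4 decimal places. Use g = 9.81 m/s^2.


We use the deep-water celerity formula:
C = g * T / (2 * pi)
C = 9.81 * 8.36 / (2 * 3.14159...)
C = 82.011600 / 6.283185
C = 13.0526 m/s

13.0526


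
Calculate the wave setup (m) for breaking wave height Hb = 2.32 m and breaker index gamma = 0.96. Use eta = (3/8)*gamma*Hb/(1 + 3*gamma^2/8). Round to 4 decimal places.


eta = (3/8) * gamma * Hb / (1 + 3*gamma^2/8)
Numerator = (3/8) * 0.96 * 2.32 = 0.835200
Denominator = 1 + 3*0.96^2/8 = 1 + 0.345600 = 1.345600
eta = 0.835200 / 1.345600
eta = 0.6207 m

0.6207


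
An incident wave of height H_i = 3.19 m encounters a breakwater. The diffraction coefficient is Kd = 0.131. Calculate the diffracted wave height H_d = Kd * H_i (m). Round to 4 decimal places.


H_d = Kd * H_i
H_d = 0.131 * 3.19
H_d = 0.4179 m

0.4179


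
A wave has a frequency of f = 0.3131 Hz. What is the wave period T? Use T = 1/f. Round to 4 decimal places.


T = 1 / f
T = 1 / 0.3131
T = 3.1939 s

3.1939


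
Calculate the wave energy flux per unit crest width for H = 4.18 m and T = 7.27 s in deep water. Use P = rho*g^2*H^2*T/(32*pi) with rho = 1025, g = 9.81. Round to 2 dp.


P = rho * g^2 * H^2 * T / (32 * pi)
P = 1025 * 9.81^2 * 4.18^2 * 7.27 / (32 * pi)
P = 1025 * 96.2361 * 17.4724 * 7.27 / 100.53096
P = 124637.58 W/m

124637.58


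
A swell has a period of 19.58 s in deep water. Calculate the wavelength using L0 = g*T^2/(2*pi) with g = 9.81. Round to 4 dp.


L0 = g * T^2 / (2 * pi)
L0 = 9.81 * 19.58^2 / (2 * pi)
L0 = 9.81 * 383.3764 / 6.28319
L0 = 3760.9225 / 6.28319
L0 = 598.5694 m

598.5694


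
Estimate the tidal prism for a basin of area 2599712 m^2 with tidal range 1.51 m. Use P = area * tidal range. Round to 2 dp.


Tidal prism = Area * Tidal range
P = 2599712 * 1.51
P = 3925565.12 m^3

3925565.12


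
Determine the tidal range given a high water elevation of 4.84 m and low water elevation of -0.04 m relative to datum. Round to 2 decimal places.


Tidal range = High water - Low water
Tidal range = 4.84 - (-0.04)
Tidal range = 4.88 m

4.88


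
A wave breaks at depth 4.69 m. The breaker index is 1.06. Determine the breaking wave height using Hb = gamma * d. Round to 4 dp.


Hb = gamma * d
Hb = 1.06 * 4.69
Hb = 4.9714 m

4.9714


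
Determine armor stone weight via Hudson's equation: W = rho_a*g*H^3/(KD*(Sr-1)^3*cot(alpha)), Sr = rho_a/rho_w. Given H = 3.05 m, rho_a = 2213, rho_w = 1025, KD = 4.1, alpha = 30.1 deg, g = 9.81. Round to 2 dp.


Sr = rho_a / rho_w = 2213 / 1025 = 2.159024
(Sr - 1) = 1.159024
(Sr - 1)^3 = 1.556961
cot(30.1) = 1 / tan(30.1) = 1 / 0.579680 = 1.725091
Numerator = 2213 * 9.81 * 3.05^3 = 615956.3536
Denominator = 4.1 * 1.556961 * 1.725091 = 11.012184
W = 615956.3536 / 11.012184
W = 55934.08 N

55934.08


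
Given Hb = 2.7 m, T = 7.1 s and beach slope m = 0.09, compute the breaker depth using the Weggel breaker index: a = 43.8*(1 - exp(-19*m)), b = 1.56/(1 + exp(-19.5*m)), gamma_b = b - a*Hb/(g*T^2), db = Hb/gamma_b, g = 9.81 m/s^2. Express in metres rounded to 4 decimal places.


a = 43.8 * (1 - exp(-19 * m))
exp(-19 * 0.09) = exp(-1.7100) = 0.180866
a = 43.8 * (1 - 0.180866) = 35.878078
b = 1.56 / (1 + exp(-19.5 * m))
exp(-19.5 * 0.09) = exp(-1.7550) = 0.172907
b = 1.56 / (1 + 0.172907) = 1.330028
Hb / (g * T^2) = 2.7 / (9.81 * 7.1^2) = 2.7 / 494.5221 = 0.00545982
gamma_b = b - a * Hb/(g*T^2) = 1.330028 - 35.878078 * 0.00545982 = 1.134141
db = Hb / gamma_b = 2.7 / 1.134141
db = 2.3807 m

2.3807


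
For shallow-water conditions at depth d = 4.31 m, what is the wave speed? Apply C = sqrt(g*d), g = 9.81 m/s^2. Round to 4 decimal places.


Using the shallow-water approximation:
C = sqrt(g * d) = sqrt(9.81 * 4.31)
C = sqrt(42.2811)
C = 6.5024 m/s

6.5024


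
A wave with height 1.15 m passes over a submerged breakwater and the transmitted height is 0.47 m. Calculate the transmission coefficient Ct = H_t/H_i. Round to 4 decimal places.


Ct = H_t / H_i
Ct = 0.47 / 1.15
Ct = 0.4087

0.4087


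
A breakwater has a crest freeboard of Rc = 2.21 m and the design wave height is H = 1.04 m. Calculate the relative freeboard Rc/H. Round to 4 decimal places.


Relative freeboard = Rc / H
= 2.21 / 1.04
= 2.1250

2.1250


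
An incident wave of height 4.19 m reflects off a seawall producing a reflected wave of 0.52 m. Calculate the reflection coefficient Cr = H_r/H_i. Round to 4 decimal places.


Cr = H_r / H_i
Cr = 0.52 / 4.19
Cr = 0.1241

0.1241


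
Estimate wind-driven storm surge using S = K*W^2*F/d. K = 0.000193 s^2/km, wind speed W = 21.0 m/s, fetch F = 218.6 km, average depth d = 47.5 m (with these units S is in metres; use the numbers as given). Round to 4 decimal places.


S = K * W^2 * F / d
W^2 = 21.0^2 = 441.00
S = 0.000193 * 441.00 * 218.6 / 47.5
Numerator = 0.000193 * 441.00 * 218.6 = 18.605702
S = 18.605702 / 47.5 = 0.3917 m

0.3917


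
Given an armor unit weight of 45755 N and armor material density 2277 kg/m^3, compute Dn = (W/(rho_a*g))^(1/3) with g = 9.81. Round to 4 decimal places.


V = W / (rho_a * g)
V = 45755 / (2277 * 9.81)
V = 45755 / 22337.37
V = 2.048361 m^3
Dn = V^(1/3) = 2.048361^(1/3)
Dn = 1.2700 m

1.2700


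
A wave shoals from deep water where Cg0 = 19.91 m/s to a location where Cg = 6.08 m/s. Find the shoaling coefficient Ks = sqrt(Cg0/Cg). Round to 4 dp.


Ks = sqrt(Cg0 / Cg)
Ks = sqrt(19.91 / 6.08)
Ks = sqrt(3.2747)
Ks = 1.8096

1.8096


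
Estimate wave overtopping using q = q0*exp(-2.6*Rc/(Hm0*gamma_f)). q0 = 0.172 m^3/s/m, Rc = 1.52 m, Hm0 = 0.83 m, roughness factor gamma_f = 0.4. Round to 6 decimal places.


q = q0 * exp(-2.6 * Rc / (Hm0 * gamma_f))
Exponent = -2.6 * 1.52 / (0.83 * 0.4)
= -2.6 * 1.52 / 0.3320
= -11.903614
exp(-11.903614) = 0.000007
q = 0.172 * 0.000007
q = 0.000001 m^3/s/m

0.000001


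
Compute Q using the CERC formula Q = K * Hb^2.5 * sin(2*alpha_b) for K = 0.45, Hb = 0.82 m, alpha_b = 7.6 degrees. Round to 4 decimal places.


Q = K * Hb^2.5 * sin(2 * alpha_b)
Hb^2.5 = 0.82^2.5 = 0.608884
sin(2 * 7.6) = sin(15.2) = 0.262189
Q = 0.45 * 0.608884 * 0.262189
Q = 0.0718 m^3/s

0.0718
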